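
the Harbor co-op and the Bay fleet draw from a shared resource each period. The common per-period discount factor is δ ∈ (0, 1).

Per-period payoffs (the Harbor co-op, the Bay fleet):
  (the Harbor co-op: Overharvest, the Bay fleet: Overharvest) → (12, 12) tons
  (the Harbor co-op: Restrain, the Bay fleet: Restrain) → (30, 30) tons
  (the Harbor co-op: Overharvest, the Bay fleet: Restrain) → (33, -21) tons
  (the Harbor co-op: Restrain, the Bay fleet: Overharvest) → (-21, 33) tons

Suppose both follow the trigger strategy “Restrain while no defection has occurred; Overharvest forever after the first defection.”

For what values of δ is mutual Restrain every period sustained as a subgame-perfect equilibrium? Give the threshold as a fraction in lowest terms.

Cooperation forever yields 30 each period: 30/(1−δ).
Deviating yields 33 once, then 12 forever: 33 + 12δ/(1−δ).
No profitable deviation requires 30/(1−δ) ≥ 33 + 12δ/(1−δ).
Multiplying by (1−δ): 30 ≥ 33(1−δ) + 12δ = 33 − 21δ.
So 21δ ≥ 3, i.e. δ ≥ 3/21 = 1/7.

1/7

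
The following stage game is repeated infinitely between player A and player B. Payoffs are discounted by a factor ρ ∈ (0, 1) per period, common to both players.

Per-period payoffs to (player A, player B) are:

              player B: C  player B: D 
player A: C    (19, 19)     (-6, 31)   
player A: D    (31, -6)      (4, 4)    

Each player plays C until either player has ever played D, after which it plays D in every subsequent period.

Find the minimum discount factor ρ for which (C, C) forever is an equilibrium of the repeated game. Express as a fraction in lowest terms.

4/9

Under grim trigger the critical discount factor is (T−C)/(T−P) with T = 31, C = 19, P = 4.
ρ* = (31−19)/(31−4) = 12/27 = 4/9.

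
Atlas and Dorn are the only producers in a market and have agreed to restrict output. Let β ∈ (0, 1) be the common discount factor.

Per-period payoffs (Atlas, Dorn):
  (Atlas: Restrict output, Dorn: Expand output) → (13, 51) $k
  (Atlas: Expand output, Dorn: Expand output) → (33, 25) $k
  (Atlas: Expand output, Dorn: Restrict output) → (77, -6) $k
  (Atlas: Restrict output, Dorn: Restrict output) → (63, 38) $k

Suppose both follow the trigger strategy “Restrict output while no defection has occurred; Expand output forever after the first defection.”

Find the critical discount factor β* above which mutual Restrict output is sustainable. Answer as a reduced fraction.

1/2

Atlas: cooperation gives 63 each period; deviation gives 77 once then 33 forever.
  63/(1−β) ≥ 77 + 33β/(1−β) ⇒ β ≥ 14/44 = 7/22.
Dorn: cooperation gives 38 each period; deviation gives 51 once then 25 forever.
  β ≥ 13/26 = 1/2.
Both must hold, so the binding constraint is Dorn's: β ≥ 1/2.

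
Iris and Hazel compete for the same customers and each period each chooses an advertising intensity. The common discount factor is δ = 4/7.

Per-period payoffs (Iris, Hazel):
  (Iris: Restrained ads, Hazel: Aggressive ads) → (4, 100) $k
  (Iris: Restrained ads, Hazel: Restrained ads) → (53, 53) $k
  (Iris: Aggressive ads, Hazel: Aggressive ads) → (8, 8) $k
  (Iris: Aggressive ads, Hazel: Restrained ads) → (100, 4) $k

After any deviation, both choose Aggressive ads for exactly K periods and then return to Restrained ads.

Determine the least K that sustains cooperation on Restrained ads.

3

No profitable deviation requires (53−8)(δ+…+δ^K) ≥ 100−53, i.e. δ+…+δ^K ≥ 47/45 ≈ 1.0444.
With δ = 4/7, the partial sums are K=1: 0.5714, K=2: 0.8980, K=3: 1.0845.
K = 3 is the first length at which the sum reaches 1.0444.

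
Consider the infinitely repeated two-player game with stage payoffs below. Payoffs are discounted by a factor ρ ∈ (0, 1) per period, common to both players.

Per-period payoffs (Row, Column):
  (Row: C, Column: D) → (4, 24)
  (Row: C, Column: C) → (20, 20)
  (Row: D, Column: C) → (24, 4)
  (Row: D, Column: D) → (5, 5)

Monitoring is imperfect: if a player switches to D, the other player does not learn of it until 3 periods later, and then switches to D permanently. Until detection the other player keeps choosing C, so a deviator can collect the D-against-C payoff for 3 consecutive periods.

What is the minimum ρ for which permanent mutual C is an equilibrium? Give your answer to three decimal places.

0.595

The best deviation is to choose D for all 3 undetected periods, earning 24 each, then 5 forever once detected.
Deviation value: 24(1−ρ^3)/(1−ρ) + 5ρ^3/(1−ρ); cooperation value: 20/(1−ρ).
IC: 20 ≥ 24(1−ρ^3) + 5ρ^3 = 24 − 19ρ^3.
So ρ^3 ≥ 4/19, giving ρ ≥ (4/19)^(1/3) ≈ 0.595.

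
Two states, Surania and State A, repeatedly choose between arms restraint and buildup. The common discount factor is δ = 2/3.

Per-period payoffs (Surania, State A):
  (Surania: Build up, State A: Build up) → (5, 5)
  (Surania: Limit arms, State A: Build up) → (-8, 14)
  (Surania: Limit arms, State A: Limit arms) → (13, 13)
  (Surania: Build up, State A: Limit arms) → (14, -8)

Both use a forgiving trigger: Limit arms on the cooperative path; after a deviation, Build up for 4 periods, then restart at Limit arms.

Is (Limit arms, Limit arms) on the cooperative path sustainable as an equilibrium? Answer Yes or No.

IC: δ+…+δ^4 ≥ (14−13)/(13−5) = 1/8.
At δ = 2/3: partial sum = 1.6049 ≥ 0.1250. Cooperation sustainable.

Yes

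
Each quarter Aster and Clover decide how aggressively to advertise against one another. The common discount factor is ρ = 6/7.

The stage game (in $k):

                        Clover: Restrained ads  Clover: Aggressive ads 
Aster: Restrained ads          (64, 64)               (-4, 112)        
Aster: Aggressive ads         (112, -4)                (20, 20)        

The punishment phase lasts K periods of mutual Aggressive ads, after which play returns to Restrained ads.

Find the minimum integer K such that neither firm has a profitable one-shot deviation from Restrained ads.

Need Σ_{k=1}^{K} ρ^k ≥ (112−64)/(64−20) = 1.0909 at ρ = 6/7.
At K = 1 the sum is 0.8571 < 1.0909; at K = 2 it is 1.5918 ≥ 1.0909.
So the minimum punishment length is K = 2.

2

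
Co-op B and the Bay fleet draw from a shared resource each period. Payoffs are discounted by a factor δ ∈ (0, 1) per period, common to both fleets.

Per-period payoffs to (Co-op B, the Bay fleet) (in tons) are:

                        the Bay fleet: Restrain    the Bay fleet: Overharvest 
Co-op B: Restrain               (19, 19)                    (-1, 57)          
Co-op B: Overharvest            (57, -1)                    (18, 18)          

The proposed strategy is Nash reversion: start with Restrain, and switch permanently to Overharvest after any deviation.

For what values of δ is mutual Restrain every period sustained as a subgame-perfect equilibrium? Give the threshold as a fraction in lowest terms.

Under grim trigger the critical discount factor is (T−C)/(T−P) with T = 57, C = 19, P = 18.
δ* = (57−19)/(57−18) = 38/39.

38/39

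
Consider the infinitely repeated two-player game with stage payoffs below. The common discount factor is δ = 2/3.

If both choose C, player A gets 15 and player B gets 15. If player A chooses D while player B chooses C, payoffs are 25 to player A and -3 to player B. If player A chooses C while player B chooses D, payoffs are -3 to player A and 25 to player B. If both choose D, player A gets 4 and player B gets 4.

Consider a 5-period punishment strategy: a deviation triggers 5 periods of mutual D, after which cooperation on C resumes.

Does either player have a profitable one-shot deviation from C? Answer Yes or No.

No

A one-shot deviation gives 25 now, then 4 for 5 periods, then back to 15.
Gain from deviating: (25−15) today; loss: (15−4) in each of the next 5 periods.
No-deviation condition: (15−4)(δ+…+δ^5) ≥ 25−15, i.e. δ+…+δ^5 ≥ 10/11.
At δ = 2/3: δ+…+δ^5 = 1.7366 ≥ 0.9091.
So cooperation is sustainable.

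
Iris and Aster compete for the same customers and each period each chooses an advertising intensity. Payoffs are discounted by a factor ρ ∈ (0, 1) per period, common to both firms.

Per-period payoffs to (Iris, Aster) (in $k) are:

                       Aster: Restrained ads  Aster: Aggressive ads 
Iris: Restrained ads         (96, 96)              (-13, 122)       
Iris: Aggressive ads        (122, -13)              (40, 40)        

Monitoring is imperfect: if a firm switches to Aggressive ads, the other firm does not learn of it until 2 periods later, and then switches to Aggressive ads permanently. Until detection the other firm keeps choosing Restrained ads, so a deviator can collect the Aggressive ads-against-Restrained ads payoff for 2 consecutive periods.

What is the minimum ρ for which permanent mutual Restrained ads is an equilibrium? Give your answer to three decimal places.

A deviator earns 122 for 2 periods, then 40 forever; cooperating earns 96 forever. Multiplying the IC by (1−ρ):
96 ≥ 122(1−ρ^2) + 40ρ^2, so 82·ρ^2 ≥ 26 and ρ^2 ≥ 13/41.
ρ ≥ (13/41)^(1/2) ≈ 0.563.

0.563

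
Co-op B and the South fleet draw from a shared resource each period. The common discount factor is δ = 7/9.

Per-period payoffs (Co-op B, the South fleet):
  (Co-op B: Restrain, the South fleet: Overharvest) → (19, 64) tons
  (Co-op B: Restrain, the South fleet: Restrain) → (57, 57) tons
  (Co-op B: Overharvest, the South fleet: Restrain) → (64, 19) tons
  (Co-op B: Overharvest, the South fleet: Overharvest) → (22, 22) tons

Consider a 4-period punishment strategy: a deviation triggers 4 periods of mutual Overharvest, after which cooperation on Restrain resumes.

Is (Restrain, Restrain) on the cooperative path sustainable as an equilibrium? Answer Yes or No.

Yes

A one-shot deviation gives 64 now, then 22 for 4 periods, then back to 57.
Gain from deviating: (64−57) today; loss: (57−22) in each of the next 4 periods.
No-deviation condition: (57−22)(δ+…+δ^4) ≥ 64−57, i.e. δ+…+δ^4 ≥ 1/5.
At δ = 7/9: δ+…+δ^4 = 2.2192 ≥ 0.2000.
So cooperation is sustainable.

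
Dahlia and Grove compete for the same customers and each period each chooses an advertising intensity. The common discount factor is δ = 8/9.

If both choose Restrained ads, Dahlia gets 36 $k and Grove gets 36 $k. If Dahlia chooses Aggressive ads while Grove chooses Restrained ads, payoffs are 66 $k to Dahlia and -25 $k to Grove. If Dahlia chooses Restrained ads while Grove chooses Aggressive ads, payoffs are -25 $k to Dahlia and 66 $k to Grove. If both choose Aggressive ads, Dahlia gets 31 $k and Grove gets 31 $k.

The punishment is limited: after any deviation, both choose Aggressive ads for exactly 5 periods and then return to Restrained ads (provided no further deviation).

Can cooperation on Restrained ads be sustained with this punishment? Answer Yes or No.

Comparing payoff streams over the 6 periods until play realigns: cooperate → 36(1+δ+…+δ^5); deviate → 66 + 31(δ+…+δ^5).
Cooperation is sustained iff (36−31)(δ+…+δ^5) ≥ 66−36.
δ+…+δ^5 = 8/9·(1−(8/9)^5)/(1−8/9) = 3.5606, and (66−36)/(36−31) = 6.0000.
3.5606 < 6.0000, so cooperation is not sustainable.

No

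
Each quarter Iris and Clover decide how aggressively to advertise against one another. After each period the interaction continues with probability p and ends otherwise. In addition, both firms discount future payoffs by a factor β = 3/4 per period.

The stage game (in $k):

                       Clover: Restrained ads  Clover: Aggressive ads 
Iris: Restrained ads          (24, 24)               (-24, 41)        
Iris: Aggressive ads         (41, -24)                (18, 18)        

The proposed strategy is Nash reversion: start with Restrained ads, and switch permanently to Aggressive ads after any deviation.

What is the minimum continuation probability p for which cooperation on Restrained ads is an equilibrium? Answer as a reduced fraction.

Expected continuation weight on next period's payoff is β·p = 3/4·p, which plays the role of the discount factor.
Cooperation requires 3/4·p ≥ (41−24)/(41−18) = 17/23, hence p ≥ 68/69.

68/69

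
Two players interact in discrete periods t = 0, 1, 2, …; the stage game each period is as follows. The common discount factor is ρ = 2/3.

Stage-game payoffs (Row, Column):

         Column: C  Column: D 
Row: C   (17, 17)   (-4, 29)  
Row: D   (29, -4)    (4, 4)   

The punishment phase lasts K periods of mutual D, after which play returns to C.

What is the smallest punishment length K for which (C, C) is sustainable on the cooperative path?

Need Σ_{k=1}^{K} ρ^k ≥ (29−17)/(17−4) = 0.9231 at ρ = 2/3.
At K = 1 the sum is 0.6667 < 0.9231; at K = 2 it is 1.1111 ≥ 0.9231.
So the minimum punishment length is K = 2.

2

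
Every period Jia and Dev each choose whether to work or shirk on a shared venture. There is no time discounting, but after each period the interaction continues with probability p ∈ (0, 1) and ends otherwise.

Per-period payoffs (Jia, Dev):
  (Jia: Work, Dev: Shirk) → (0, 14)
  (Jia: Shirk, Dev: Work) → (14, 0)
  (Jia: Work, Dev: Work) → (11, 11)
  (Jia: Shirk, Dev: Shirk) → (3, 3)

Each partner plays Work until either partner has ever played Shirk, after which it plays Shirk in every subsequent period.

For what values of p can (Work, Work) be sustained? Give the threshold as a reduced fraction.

3/11

Expected cooperation value is 11 + p·11 + p²·11 + … = 11/(1−p); deviation gives 14 + p·3/(1−p).
11 ≥ 14(1−p) + 3p ⇒ 11p ≥ 3 ⇒ p ≥ 3/11.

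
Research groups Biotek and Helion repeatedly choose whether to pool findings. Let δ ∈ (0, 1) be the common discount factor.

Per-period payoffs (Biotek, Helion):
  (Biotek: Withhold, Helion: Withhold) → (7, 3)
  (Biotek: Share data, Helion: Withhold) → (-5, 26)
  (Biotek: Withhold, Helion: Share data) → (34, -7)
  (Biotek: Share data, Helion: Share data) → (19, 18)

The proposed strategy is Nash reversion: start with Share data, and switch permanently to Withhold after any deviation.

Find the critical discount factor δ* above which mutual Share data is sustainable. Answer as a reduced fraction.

Biotek's threshold: (34−19)/(34−7) = 5/9.
Helion's threshold: (26−18)/(26−3) = 8/23.
5/9 > 8/23, so Biotek binds and δ* = 5/9.

5/9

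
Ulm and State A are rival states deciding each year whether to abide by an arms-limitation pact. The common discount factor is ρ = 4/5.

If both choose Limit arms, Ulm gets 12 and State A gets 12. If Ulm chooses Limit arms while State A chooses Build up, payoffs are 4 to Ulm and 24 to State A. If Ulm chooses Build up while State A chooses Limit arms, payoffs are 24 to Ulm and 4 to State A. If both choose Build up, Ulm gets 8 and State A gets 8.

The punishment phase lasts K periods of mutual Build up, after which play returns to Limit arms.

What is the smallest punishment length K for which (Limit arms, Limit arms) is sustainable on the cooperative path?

IC: ρ(1−ρ^K)/(1−ρ) ≥ (24−12)/(12−8) = 3.
With ρ = 4/5: need 1 − ρ^K ≥ 3·(1−4/5)/(4/5), i.e. ρ^K ≤ 0.2500.
Since (4/5)^6 = 0.2621 and (4/5)^7 = 0.2097, the smallest such K is 7.

7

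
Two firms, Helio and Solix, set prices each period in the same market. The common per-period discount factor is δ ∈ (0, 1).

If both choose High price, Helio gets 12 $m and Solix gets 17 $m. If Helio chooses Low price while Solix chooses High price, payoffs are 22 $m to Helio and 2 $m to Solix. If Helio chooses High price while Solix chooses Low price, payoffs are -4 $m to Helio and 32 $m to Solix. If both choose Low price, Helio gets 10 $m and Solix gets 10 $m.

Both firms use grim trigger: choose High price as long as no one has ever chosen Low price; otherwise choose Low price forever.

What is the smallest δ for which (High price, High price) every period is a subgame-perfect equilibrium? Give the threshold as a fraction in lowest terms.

5/6

For Helio: deviation gain 22−12 = 10, per-period punishment loss 12−10 = 2. IC gives δ ≥ 10/12 = 5/6.
For Solix: gain 15, loss 7 per period, so δ ≥ 15/22.
The tighter constraint is Helio's, so cooperation needs δ ≥ 5/6.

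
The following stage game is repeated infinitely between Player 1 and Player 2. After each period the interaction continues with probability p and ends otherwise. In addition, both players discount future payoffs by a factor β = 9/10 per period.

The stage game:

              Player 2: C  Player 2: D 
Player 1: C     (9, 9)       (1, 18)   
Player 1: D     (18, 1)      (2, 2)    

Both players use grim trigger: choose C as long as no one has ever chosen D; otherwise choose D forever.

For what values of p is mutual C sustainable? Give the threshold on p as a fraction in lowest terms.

5/8

Expected continuation weight on next period's payoff is β·p = 9/10·p, which plays the role of the discount factor.
Cooperation requires 9/10·p ≥ (18−9)/(18−2) = 9/16, hence p ≥ 5/8.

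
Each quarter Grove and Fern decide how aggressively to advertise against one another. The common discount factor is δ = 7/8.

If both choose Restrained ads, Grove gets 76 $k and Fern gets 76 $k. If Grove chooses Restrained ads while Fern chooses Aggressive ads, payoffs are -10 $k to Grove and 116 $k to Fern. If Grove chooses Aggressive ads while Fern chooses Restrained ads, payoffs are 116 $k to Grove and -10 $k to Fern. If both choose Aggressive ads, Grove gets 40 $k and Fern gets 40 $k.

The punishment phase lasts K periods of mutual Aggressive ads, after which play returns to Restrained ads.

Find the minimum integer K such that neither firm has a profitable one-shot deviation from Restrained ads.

IC: δ(1−δ^K)/(1−δ) ≥ (116−76)/(76−40) = 10/9.
With δ = 7/8: need 1 − δ^K ≥ 10/9·(1−7/8)/(7/8), i.e. δ^K ≤ 0.8413.
Since (7/8)^1 = 0.8750 and (7/8)^2 = 0.7656, the smallest such K is 2.

2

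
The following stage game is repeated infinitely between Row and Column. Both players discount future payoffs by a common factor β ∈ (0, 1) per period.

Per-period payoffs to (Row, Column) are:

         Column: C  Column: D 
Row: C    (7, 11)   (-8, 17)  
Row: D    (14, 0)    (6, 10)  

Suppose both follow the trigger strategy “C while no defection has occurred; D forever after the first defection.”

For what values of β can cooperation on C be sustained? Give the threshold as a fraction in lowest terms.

7/8

Row's threshold: (14−7)/(14−6) = 7/8.
Column's threshold: (17−11)/(17−10) = 6/7.
7/8 > 6/7, so Row binds and β* = 7/8.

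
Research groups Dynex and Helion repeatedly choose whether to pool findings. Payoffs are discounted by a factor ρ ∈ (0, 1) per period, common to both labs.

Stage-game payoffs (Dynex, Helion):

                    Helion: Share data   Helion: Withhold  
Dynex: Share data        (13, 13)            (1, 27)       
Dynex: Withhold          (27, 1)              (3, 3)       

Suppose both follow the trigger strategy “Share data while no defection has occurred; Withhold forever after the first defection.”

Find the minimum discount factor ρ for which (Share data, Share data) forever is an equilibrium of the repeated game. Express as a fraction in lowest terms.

7/12

One-period gain from deviating is 27 − 13 = 14. The loss is 13 − 3 = 10 in every subsequent period, with present value 10·ρ/(1−ρ).
Deviation is unprofitable when 10·ρ/(1−ρ) ≥ 14, i.e. ρ/(1−ρ) ≥ 7/5.
Equivalently ρ ≥ 14/(14+10) = 7/12.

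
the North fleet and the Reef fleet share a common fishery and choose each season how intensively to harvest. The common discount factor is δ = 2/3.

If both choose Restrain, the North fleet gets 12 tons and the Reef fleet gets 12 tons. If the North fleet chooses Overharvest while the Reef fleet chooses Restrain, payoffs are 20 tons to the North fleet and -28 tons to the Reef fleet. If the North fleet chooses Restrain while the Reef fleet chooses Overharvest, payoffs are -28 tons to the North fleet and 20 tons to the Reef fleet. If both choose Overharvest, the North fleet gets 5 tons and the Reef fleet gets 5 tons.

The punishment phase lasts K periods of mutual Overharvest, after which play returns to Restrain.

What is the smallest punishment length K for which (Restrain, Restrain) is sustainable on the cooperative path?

No profitable deviation requires (12−5)(δ+…+δ^K) ≥ 20−12, i.e. δ+…+δ^K ≥ 8/7 ≈ 1.1429.
With δ = 2/3, the partial sums are K=1: 0.6667, K=2: 1.1111, K=3: 1.4074.
K = 3 is the first length at which the sum reaches 1.1429.

3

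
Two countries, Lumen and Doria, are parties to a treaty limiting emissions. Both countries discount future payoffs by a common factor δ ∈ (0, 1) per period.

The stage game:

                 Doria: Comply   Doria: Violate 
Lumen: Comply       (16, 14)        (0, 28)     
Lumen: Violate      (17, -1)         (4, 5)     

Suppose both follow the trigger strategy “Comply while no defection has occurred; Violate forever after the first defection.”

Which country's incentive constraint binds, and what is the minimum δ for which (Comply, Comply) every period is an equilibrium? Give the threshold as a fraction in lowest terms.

Doria; δ ≥ 14/23

Lumen: cooperation gives 16 each period; deviation gives 17 once then 4 forever.
  16/(1−δ) ≥ 17 + 4δ/(1−δ) ⇒ δ ≥ 1/13.
Doria: cooperation gives 14 each period; deviation gives 28 once then 5 forever.
  δ ≥ 14/23.
Both must hold, so the binding constraint is Doria's: δ ≥ 14/23.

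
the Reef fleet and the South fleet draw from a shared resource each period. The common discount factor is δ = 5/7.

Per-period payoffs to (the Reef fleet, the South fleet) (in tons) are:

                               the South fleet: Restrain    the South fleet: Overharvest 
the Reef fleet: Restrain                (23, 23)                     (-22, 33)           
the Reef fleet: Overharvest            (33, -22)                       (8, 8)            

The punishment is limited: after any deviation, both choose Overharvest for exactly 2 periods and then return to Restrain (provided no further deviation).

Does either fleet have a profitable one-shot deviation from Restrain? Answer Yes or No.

No

A one-shot deviation gives 33 now, then 8 for 2 periods, then back to 23.
Gain from deviating: (33−23) today; loss: (23−8) in each of the next 2 periods.
No-deviation condition: (23−8)(δ+…+δ^2) ≥ 33−23, i.e. δ+…+δ^2 ≥ 2/3.
At δ = 5/7: δ+…+δ^2 = 1.2245 ≥ 0.6667.
So cooperation is sustainable.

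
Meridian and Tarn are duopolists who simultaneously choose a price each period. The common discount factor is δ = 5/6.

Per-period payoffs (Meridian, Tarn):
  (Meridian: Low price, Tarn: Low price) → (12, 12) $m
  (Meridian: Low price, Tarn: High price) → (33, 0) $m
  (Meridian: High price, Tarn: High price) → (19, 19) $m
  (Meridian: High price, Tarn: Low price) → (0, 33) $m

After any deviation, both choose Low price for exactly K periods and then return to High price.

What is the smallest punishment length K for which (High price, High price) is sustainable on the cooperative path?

3

No profitable deviation requires (19−12)(δ+…+δ^K) ≥ 33−19, i.e. δ+…+δ^K ≥ 2 ≈ 2.0000.
With δ = 5/6, the partial sums are K=1: 0.8333, K=2: 1.5278, K=3: 2.1065.
K = 3 is the first length at which the sum reaches 2.0000.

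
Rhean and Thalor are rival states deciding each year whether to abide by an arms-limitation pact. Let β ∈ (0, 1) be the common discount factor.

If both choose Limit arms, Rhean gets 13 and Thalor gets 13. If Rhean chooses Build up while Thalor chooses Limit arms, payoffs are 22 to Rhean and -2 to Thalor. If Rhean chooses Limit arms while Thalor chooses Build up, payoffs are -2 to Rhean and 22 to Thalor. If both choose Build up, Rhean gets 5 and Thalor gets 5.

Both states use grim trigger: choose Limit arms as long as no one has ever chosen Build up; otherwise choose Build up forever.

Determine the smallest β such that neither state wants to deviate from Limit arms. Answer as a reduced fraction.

Under grim trigger the critical discount factor is (T−C)/(T−P) with T = 22, C = 13, P = 5.
β* = (22−13)/(22−5) = 9/17.

9/17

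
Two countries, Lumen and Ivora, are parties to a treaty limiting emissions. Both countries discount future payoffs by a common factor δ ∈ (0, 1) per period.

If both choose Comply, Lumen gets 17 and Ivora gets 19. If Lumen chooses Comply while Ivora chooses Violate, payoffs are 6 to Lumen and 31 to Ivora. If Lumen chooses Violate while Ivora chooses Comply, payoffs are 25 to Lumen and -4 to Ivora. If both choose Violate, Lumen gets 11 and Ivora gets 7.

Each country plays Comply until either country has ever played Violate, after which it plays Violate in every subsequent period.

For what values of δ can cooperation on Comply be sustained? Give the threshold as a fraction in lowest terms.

For Lumen: deviation gain 25−17 = 8, per-period punishment loss 17−11 = 6. IC gives δ ≥ 8/14 = 4/7.
For Ivora: gain 12, loss 12 per period, so δ ≥ 12/24 = 1/2.
The tighter constraint is Lumen's, so cooperation needs δ ≥ 4/7.

4/7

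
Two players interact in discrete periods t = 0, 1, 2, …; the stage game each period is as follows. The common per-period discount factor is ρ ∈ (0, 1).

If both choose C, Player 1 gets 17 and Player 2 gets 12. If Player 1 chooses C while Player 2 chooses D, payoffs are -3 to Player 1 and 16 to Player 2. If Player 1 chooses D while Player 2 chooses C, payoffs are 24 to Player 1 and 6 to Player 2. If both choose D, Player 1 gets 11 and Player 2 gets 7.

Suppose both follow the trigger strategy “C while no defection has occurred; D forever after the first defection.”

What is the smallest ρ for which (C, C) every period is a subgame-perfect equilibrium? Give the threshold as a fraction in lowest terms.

For Player 1: deviation gain 24−17 = 7, per-period punishment loss 17−11 = 6. IC gives ρ ≥ 7/13.
For Player 2: gain 4, loss 5 per period, so ρ ≥ 4/9.
The tighter constraint is Player 1's, so cooperation needs ρ ≥ 7/13.

7/13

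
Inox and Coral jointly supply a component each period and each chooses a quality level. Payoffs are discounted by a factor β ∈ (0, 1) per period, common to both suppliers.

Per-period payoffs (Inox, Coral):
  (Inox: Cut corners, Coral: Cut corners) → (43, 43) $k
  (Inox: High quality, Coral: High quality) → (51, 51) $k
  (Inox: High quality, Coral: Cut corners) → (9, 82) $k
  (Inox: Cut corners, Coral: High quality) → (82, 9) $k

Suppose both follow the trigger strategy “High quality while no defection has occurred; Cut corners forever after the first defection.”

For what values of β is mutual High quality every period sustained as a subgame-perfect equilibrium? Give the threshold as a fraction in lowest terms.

31/39

One-period gain from deviating is 82 − 51 = 31. The loss is 51 − 43 = 8 in every subsequent period, with present value 8·β/(1−β).
Deviation is unprofitable when 8·β/(1−β) ≥ 31, i.e. β/(1−β) ≥ 31/8.
Equivalently β ≥ 31/(31+8) = 31/39.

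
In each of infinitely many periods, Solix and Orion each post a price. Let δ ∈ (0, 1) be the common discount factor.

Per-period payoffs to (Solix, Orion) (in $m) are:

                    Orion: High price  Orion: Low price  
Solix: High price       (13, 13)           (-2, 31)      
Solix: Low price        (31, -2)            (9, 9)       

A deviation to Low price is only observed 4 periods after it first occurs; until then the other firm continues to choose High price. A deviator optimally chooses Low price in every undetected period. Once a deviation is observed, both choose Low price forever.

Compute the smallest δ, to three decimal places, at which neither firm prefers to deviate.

A deviator earns 31 for 4 periods, then 9 forever; cooperating earns 13 forever. Multiplying the IC by (1−δ):
13 ≥ 31(1−δ^4) + 9δ^4, so 22·δ^4 ≥ 18 and δ^4 ≥ 9/11.
δ ≥ (9/11)^(1/4) ≈ 0.951.

0.951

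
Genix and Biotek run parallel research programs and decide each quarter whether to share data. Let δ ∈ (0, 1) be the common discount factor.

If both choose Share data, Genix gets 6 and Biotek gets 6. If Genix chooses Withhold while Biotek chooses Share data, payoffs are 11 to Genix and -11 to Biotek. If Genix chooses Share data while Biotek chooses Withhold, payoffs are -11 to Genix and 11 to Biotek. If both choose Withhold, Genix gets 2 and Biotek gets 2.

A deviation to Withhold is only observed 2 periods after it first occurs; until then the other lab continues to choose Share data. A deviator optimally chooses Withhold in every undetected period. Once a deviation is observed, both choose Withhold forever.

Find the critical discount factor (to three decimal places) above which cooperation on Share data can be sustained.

Deviating for the 2 undetected periods gains 11−6 = 5 per period over cooperation, then loses 6−2 = 4 per period forever once punishment starts.
Gain: 5(1 + δ + … + δ^1); loss: 4·δ^2/(1−δ).
No profitable deviation ⇔ 5(1−δ^2) ≤ 4·δ^2, i.e. δ^2 ≥ 5/(5+4) = 5/9.
Hence δ ≥ (5/9)^(1/2) ≈ 0.745.

0.745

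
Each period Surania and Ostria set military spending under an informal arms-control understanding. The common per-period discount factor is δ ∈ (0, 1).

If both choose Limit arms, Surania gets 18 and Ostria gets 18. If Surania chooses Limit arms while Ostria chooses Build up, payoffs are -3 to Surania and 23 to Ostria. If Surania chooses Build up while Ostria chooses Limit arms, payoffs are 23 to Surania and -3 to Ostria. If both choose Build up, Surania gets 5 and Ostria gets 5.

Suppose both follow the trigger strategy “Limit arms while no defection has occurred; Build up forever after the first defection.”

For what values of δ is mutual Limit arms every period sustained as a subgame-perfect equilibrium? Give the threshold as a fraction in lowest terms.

5/18

Under grim trigger the critical discount factor is (T−C)/(T−P) with T = 23, C = 18, P = 5.
δ* = (23−18)/(23−5) = 5/18.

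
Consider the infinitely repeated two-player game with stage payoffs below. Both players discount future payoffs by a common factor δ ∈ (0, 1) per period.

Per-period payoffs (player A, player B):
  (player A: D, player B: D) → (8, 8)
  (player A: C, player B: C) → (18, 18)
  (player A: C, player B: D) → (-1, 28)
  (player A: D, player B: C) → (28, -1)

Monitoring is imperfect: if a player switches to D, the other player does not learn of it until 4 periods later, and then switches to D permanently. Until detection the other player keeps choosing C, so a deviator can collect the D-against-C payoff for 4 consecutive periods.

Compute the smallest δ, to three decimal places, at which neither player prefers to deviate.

The best deviation is to choose D for all 4 undetected periods, earning 28 each, then 8 forever once detected.
Deviation value: 28(1−δ^4)/(1−δ) + 8δ^4/(1−δ); cooperation value: 18/(1−δ).
IC: 18 ≥ 28(1−δ^4) + 8δ^4 = 28 − 20δ^4.
So δ^4 ≥ 10/20 = 1/2, giving δ ≥ (1/2)^(1/4) ≈ 0.841.

0.841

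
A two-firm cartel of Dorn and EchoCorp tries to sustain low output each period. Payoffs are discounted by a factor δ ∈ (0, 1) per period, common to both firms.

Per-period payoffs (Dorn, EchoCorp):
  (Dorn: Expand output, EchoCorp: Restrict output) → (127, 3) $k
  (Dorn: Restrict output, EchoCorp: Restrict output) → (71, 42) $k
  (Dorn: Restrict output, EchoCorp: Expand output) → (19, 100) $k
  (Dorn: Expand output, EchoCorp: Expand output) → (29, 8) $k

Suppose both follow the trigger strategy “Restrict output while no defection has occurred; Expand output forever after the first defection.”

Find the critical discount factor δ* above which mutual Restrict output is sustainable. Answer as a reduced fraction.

Dorn: cooperation gives 71 each period; deviation gives 127 once then 29 forever.
  71/(1−δ) ≥ 127 + 29δ/(1−δ) ⇒ δ ≥ 56/98 = 4/7.
EchoCorp: cooperation gives 42 each period; deviation gives 100 once then 8 forever.
  δ ≥ 58/92 = 29/46.
Both must hold, so the binding constraint is EchoCorp's: δ ≥ 29/46.

29/46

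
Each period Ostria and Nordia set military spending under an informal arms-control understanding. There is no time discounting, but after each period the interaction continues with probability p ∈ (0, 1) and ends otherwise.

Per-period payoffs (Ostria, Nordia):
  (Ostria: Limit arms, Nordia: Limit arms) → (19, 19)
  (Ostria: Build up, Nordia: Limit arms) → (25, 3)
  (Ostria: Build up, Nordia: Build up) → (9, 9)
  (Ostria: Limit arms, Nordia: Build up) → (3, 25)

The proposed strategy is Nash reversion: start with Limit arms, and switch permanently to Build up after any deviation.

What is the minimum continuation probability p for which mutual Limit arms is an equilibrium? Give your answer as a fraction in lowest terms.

3/8

With no time discounting, the continuation probability p plays the role of the discount factor.
Grim-trigger IC: 19/(1−p) ≥ 25 + 9p/(1−p) ⇒ p ≥ (25−19)/(25−9) = 3/8.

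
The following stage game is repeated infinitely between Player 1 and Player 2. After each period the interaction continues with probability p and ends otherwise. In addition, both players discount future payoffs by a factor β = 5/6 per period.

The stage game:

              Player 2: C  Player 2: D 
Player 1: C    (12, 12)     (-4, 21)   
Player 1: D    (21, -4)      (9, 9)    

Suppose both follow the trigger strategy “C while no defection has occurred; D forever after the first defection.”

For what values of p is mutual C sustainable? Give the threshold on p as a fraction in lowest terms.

9/10

Expected continuation weight on next period's payoff is β·p = 5/6·p, which plays the role of the discount factor.
Cooperation requires 5/6·p ≥ (21−12)/(21−9) = 3/4, hence p ≥ 9/10.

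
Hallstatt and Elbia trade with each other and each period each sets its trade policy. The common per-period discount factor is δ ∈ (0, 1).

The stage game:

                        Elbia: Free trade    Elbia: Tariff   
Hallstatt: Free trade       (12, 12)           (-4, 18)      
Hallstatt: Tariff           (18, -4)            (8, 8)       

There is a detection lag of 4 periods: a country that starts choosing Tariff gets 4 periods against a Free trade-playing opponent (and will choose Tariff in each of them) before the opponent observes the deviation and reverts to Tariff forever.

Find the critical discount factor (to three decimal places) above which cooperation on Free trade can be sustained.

Deviating for the 4 undetected periods gains 18−12 = 6 per period over cooperation, then loses 12−8 = 4 per period forever once punishment starts.
Gain: 6(1 + δ + … + δ^3); loss: 4·δ^4/(1−δ).
No profitable deviation ⇔ 6(1−δ^4) ≤ 4·δ^4, i.e. δ^4 ≥ 6/(6+4) = 3/5.
Hence δ ≥ (3/5)^(1/4) ≈ 0.880.

0.880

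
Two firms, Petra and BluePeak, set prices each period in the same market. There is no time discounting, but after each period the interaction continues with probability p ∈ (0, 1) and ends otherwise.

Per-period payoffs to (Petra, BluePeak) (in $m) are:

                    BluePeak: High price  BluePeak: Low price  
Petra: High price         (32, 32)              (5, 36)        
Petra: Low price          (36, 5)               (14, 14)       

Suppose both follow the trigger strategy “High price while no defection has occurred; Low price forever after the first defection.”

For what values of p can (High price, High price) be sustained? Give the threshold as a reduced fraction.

2/11

With no time discounting, the continuation probability p plays the role of the discount factor.
Grim-trigger IC: 32/(1−p) ≥ 36 + 14p/(1−p) ⇒ p ≥ (36−32)/(36−14) = 2/11.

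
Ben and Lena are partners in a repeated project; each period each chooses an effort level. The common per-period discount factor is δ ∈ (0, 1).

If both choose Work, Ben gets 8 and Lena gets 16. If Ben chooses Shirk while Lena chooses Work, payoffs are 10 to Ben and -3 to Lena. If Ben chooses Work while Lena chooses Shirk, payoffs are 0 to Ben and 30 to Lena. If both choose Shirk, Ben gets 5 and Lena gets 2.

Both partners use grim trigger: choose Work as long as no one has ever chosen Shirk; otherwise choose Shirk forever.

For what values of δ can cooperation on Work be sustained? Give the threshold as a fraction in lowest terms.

1/2

Ben's threshold: (10−8)/(10−5) = 2/5.
Lena's threshold: (30−16)/(30−2) = 1/2.
2/5 < 1/2, so Lena binds and δ* = 1/2.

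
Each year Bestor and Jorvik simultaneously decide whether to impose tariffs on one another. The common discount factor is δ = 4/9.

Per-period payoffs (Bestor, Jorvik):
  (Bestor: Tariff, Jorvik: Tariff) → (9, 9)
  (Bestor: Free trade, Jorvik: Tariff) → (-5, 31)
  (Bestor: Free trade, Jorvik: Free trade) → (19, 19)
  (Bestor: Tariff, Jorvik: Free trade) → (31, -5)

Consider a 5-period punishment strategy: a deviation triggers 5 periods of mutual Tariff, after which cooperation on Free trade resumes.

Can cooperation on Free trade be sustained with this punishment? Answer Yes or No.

Comparing payoff streams over the 6 periods until play realigns: cooperate → 19(1+δ+…+δ^5); deviate → 31 + 9(δ+…+δ^5).
Cooperation is sustained iff (19−9)(δ+…+δ^5) ≥ 31−19.
δ+…+δ^5 = 4/9·(1−(4/9)^5)/(1−4/9) = 0.7861, and (31−19)/(19−9) = 1.2000.
0.7861 < 1.2000, so cooperation is not sustainable.

No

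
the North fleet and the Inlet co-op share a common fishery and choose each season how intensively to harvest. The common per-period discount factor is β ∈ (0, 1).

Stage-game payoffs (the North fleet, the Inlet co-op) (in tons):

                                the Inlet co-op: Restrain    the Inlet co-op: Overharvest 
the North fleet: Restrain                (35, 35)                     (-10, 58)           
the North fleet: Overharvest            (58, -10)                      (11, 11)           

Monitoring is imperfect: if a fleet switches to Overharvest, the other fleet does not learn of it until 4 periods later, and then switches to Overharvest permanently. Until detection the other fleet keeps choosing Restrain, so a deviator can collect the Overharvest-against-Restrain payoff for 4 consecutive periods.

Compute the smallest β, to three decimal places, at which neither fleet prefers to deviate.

0.836

Deviating for the 4 undetected periods gains 58−35 = 23 per period over cooperation, then loses 35−11 = 24 per period forever once punishment starts.
Gain: 23(1 + β + … + β^3); loss: 24·β^4/(1−β).
No profitable deviation ⇔ 23(1−β^4) ≤ 24·β^4, i.e. β^4 ≥ 23/(23+24) = 23/47.
Hence β ≥ (23/47)^(1/4) ≈ 0.836.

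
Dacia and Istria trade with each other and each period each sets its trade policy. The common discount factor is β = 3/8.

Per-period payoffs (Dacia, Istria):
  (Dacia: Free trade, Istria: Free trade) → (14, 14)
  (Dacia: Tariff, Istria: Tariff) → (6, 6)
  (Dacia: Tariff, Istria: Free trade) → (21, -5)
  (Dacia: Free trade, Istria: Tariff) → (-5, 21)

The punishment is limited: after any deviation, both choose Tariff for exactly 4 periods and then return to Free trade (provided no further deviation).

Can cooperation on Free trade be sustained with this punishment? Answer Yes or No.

No

Comparing payoff streams over the 5 periods until play realigns: cooperate → 14(1+β+…+β^4); deviate → 21 + 6(β+…+β^4).
Cooperation is sustained iff (14−6)(β+…+β^4) ≥ 21−14.
β+…+β^4 = 3/8·(1−(3/8)^4)/(1−3/8) = 0.5881, and (21−14)/(14−6) = 0.8750.
0.5881 < 0.8750, so cooperation is not sustainable.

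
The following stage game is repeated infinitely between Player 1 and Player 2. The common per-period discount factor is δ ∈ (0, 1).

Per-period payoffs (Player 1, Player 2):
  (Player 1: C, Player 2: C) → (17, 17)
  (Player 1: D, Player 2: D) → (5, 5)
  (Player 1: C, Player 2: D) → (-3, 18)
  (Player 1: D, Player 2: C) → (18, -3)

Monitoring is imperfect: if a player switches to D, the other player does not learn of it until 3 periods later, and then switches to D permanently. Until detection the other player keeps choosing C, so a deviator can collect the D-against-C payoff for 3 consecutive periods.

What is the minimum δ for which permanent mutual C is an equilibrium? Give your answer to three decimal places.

The best deviation is to choose D for all 3 undetected periods, earning 18 each, then 5 forever once detected.
Deviation value: 18(1−δ^3)/(1−δ) + 5δ^3/(1−δ); cooperation value: 17/(1−δ).
IC: 17 ≥ 18(1−δ^3) + 5δ^3 = 18 − 13δ^3.
So δ^3 ≥ 1/13, giving δ ≥ (1/13)^(1/3) ≈ 0.425.

0.425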